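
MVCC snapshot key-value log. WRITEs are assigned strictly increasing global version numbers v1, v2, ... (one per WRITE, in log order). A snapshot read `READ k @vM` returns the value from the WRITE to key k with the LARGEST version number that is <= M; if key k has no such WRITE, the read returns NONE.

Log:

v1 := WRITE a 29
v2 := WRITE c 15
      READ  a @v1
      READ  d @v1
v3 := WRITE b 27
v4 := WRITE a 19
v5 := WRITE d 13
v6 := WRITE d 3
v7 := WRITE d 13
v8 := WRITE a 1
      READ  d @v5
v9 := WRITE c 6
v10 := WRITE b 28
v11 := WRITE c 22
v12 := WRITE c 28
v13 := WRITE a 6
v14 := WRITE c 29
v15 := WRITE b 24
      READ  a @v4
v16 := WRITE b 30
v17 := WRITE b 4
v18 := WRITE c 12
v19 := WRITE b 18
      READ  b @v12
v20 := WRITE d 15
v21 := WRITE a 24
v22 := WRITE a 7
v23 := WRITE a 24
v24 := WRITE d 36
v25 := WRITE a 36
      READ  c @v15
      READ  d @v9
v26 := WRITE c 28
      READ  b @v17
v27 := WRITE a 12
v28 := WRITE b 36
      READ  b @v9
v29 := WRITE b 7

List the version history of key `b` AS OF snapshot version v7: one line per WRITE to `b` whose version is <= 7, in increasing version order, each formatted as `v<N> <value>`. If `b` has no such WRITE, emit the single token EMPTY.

Scan writes for key=b with version <= 7:
  v1 WRITE a 29 -> skip
  v2 WRITE c 15 -> skip
  v3 WRITE b 27 -> keep
  v4 WRITE a 19 -> skip
  v5 WRITE d 13 -> skip
  v6 WRITE d 3 -> skip
  v7 WRITE d 13 -> skip
  v8 WRITE a 1 -> skip
  v9 WRITE c 6 -> skip
  v10 WRITE b 28 -> drop (> snap)
  v11 WRITE c 22 -> skip
  v12 WRITE c 28 -> skip
  v13 WRITE a 6 -> skip
  v14 WRITE c 29 -> skip
  v15 WRITE b 24 -> drop (> snap)
  v16 WRITE b 30 -> drop (> snap)
  v17 WRITE b 4 -> drop (> snap)
  v18 WRITE c 12 -> skip
  v19 WRITE b 18 -> drop (> snap)
  v20 WRITE d 15 -> skip
  v21 WRITE a 24 -> skip
  v22 WRITE a 7 -> skip
  v23 WRITE a 24 -> skip
  v24 WRITE d 36 -> skip
  v25 WRITE a 36 -> skip
  v26 WRITE c 28 -> skip
  v27 WRITE a 12 -> skip
  v28 WRITE b 36 -> drop (> snap)
  v29 WRITE b 7 -> drop (> snap)
Collected: [(3, 27)]

Answer: v3 27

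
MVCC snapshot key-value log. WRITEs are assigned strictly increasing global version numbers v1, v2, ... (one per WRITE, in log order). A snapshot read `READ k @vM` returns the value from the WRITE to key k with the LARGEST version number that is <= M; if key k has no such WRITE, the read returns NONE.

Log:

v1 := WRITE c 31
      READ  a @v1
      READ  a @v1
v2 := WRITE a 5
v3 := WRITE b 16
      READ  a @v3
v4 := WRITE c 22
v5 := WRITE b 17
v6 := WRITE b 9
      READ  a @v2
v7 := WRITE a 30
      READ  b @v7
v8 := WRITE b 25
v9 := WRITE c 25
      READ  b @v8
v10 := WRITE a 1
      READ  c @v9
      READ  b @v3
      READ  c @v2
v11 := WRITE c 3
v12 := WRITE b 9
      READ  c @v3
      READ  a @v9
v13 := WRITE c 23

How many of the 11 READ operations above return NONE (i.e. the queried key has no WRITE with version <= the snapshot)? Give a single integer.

Answer: 2

Derivation:
v1: WRITE c=31  (c history now [(1, 31)])
READ a @v1: history=[] -> no version <= 1 -> NONE
READ a @v1: history=[] -> no version <= 1 -> NONE
v2: WRITE a=5  (a history now [(2, 5)])
v3: WRITE b=16  (b history now [(3, 16)])
READ a @v3: history=[(2, 5)] -> pick v2 -> 5
v4: WRITE c=22  (c history now [(1, 31), (4, 22)])
v5: WRITE b=17  (b history now [(3, 16), (5, 17)])
v6: WRITE b=9  (b history now [(3, 16), (5, 17), (6, 9)])
READ a @v2: history=[(2, 5)] -> pick v2 -> 5
v7: WRITE a=30  (a history now [(2, 5), (7, 30)])
READ b @v7: history=[(3, 16), (5, 17), (6, 9)] -> pick v6 -> 9
v8: WRITE b=25  (b history now [(3, 16), (5, 17), (6, 9), (8, 25)])
v9: WRITE c=25  (c history now [(1, 31), (4, 22), (9, 25)])
READ b @v8: history=[(3, 16), (5, 17), (6, 9), (8, 25)] -> pick v8 -> 25
v10: WRITE a=1  (a history now [(2, 5), (7, 30), (10, 1)])
READ c @v9: history=[(1, 31), (4, 22), (9, 25)] -> pick v9 -> 25
READ b @v3: history=[(3, 16), (5, 17), (6, 9), (8, 25)] -> pick v3 -> 16
READ c @v2: history=[(1, 31), (4, 22), (9, 25)] -> pick v1 -> 31
v11: WRITE c=3  (c history now [(1, 31), (4, 22), (9, 25), (11, 3)])
v12: WRITE b=9  (b history now [(3, 16), (5, 17), (6, 9), (8, 25), (12, 9)])
READ c @v3: history=[(1, 31), (4, 22), (9, 25), (11, 3)] -> pick v1 -> 31
READ a @v9: history=[(2, 5), (7, 30), (10, 1)] -> pick v7 -> 30
v13: WRITE c=23  (c history now [(1, 31), (4, 22), (9, 25), (11, 3), (13, 23)])
Read results in order: ['NONE', 'NONE', '5', '5', '9', '25', '25', '16', '31', '31', '30']
NONE count = 2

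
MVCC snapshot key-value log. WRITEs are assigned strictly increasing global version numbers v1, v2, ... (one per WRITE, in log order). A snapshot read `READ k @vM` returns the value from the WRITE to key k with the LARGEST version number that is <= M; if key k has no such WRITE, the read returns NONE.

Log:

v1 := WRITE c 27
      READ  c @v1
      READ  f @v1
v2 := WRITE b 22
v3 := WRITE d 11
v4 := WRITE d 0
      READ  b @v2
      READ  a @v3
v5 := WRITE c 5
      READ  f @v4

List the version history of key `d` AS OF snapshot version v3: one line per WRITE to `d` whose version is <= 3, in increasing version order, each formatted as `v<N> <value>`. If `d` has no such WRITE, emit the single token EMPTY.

Answer: v3 11

Derivation:
Scan writes for key=d with version <= 3:
  v1 WRITE c 27 -> skip
  v2 WRITE b 22 -> skip
  v3 WRITE d 11 -> keep
  v4 WRITE d 0 -> drop (> snap)
  v5 WRITE c 5 -> skip
Collected: [(3, 11)]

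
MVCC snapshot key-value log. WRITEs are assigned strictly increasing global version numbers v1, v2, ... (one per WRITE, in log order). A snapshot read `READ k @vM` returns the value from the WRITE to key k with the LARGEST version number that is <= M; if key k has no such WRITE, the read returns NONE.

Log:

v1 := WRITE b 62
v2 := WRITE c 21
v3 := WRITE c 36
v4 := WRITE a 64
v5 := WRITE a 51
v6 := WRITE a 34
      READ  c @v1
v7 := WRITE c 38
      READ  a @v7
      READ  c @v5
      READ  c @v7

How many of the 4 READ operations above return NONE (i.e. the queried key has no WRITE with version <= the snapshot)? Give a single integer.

Answer: 1

Derivation:
v1: WRITE b=62  (b history now [(1, 62)])
v2: WRITE c=21  (c history now [(2, 21)])
v3: WRITE c=36  (c history now [(2, 21), (3, 36)])
v4: WRITE a=64  (a history now [(4, 64)])
v5: WRITE a=51  (a history now [(4, 64), (5, 51)])
v6: WRITE a=34  (a history now [(4, 64), (5, 51), (6, 34)])
READ c @v1: history=[(2, 21), (3, 36)] -> no version <= 1 -> NONE
v7: WRITE c=38  (c history now [(2, 21), (3, 36), (7, 38)])
READ a @v7: history=[(4, 64), (5, 51), (6, 34)] -> pick v6 -> 34
READ c @v5: history=[(2, 21), (3, 36), (7, 38)] -> pick v3 -> 36
READ c @v7: history=[(2, 21), (3, 36), (7, 38)] -> pick v7 -> 38
Read results in order: ['NONE', '34', '36', '38']
NONE count = 1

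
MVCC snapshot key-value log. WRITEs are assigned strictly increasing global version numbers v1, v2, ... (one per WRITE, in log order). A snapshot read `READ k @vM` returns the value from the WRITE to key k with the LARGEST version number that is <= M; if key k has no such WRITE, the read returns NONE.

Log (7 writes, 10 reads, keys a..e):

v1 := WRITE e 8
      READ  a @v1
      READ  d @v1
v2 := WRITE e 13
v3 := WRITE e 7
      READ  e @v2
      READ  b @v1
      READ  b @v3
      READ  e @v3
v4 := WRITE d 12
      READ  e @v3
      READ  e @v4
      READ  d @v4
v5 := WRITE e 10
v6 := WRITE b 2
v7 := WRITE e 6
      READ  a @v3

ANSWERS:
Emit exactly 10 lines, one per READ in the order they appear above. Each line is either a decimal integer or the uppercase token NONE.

v1: WRITE e=8  (e history now [(1, 8)])
READ a @v1: history=[] -> no version <= 1 -> NONE
READ d @v1: history=[] -> no version <= 1 -> NONE
v2: WRITE e=13  (e history now [(1, 8), (2, 13)])
v3: WRITE e=7  (e history now [(1, 8), (2, 13), (3, 7)])
READ e @v2: history=[(1, 8), (2, 13), (3, 7)] -> pick v2 -> 13
READ b @v1: history=[] -> no version <= 1 -> NONE
READ b @v3: history=[] -> no version <= 3 -> NONE
READ e @v3: history=[(1, 8), (2, 13), (3, 7)] -> pick v3 -> 7
v4: WRITE d=12  (d history now [(4, 12)])
READ e @v3: history=[(1, 8), (2, 13), (3, 7)] -> pick v3 -> 7
READ e @v4: history=[(1, 8), (2, 13), (3, 7)] -> pick v3 -> 7
READ d @v4: history=[(4, 12)] -> pick v4 -> 12
v5: WRITE e=10  (e history now [(1, 8), (2, 13), (3, 7), (5, 10)])
v6: WRITE b=2  (b history now [(6, 2)])
v7: WRITE e=6  (e history now [(1, 8), (2, 13), (3, 7), (5, 10), (7, 6)])
READ a @v3: history=[] -> no version <= 3 -> NONE

Answer: NONE
NONE
13
NONE
NONE
7
7
7
12
NONE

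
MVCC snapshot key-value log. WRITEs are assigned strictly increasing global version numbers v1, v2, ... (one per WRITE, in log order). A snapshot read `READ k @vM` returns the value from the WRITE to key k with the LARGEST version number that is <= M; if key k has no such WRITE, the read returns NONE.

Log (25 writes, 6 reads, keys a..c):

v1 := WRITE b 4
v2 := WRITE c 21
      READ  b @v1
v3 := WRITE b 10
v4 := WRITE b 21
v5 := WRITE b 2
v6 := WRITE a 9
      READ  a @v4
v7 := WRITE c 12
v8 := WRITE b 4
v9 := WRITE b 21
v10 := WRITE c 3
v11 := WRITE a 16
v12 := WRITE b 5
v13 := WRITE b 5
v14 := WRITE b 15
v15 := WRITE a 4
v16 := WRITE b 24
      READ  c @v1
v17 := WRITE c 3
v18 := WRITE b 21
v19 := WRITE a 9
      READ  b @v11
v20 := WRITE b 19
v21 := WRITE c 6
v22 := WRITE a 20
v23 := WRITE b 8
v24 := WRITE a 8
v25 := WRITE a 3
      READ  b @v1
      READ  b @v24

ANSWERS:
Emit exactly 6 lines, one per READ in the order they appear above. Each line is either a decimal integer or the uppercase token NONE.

Answer: 4
NONE
NONE
21
4
8

Derivation:
v1: WRITE b=4  (b history now [(1, 4)])
v2: WRITE c=21  (c history now [(2, 21)])
READ b @v1: history=[(1, 4)] -> pick v1 -> 4
v3: WRITE b=10  (b history now [(1, 4), (3, 10)])
v4: WRITE b=21  (b history now [(1, 4), (3, 10), (4, 21)])
v5: WRITE b=2  (b history now [(1, 4), (3, 10), (4, 21), (5, 2)])
v6: WRITE a=9  (a history now [(6, 9)])
READ a @v4: history=[(6, 9)] -> no version <= 4 -> NONE
v7: WRITE c=12  (c history now [(2, 21), (7, 12)])
v8: WRITE b=4  (b history now [(1, 4), (3, 10), (4, 21), (5, 2), (8, 4)])
v9: WRITE b=21  (b history now [(1, 4), (3, 10), (4, 21), (5, 2), (8, 4), (9, 21)])
v10: WRITE c=3  (c history now [(2, 21), (7, 12), (10, 3)])
v11: WRITE a=16  (a history now [(6, 9), (11, 16)])
v12: WRITE b=5  (b history now [(1, 4), (3, 10), (4, 21), (5, 2), (8, 4), (9, 21), (12, 5)])
v13: WRITE b=5  (b history now [(1, 4), (3, 10), (4, 21), (5, 2), (8, 4), (9, 21), (12, 5), (13, 5)])
v14: WRITE b=15  (b history now [(1, 4), (3, 10), (4, 21), (5, 2), (8, 4), (9, 21), (12, 5), (13, 5), (14, 15)])
v15: WRITE a=4  (a history now [(6, 9), (11, 16), (15, 4)])
v16: WRITE b=24  (b history now [(1, 4), (3, 10), (4, 21), (5, 2), (8, 4), (9, 21), (12, 5), (13, 5), (14, 15), (16, 24)])
READ c @v1: history=[(2, 21), (7, 12), (10, 3)] -> no version <= 1 -> NONE
v17: WRITE c=3  (c history now [(2, 21), (7, 12), (10, 3), (17, 3)])
v18: WRITE b=21  (b history now [(1, 4), (3, 10), (4, 21), (5, 2), (8, 4), (9, 21), (12, 5), (13, 5), (14, 15), (16, 24), (18, 21)])
v19: WRITE a=9  (a history now [(6, 9), (11, 16), (15, 4), (19, 9)])
READ b @v11: history=[(1, 4), (3, 10), (4, 21), (5, 2), (8, 4), (9, 21), (12, 5), (13, 5), (14, 15), (16, 24), (18, 21)] -> pick v9 -> 21
v20: WRITE b=19  (b history now [(1, 4), (3, 10), (4, 21), (5, 2), (8, 4), (9, 21), (12, 5), (13, 5), (14, 15), (16, 24), (18, 21), (20, 19)])
v21: WRITE c=6  (c history now [(2, 21), (7, 12), (10, 3), (17, 3), (21, 6)])
v22: WRITE a=20  (a history now [(6, 9), (11, 16), (15, 4), (19, 9), (22, 20)])
v23: WRITE b=8  (b history now [(1, 4), (3, 10), (4, 21), (5, 2), (8, 4), (9, 21), (12, 5), (13, 5), (14, 15), (16, 24), (18, 21), (20, 19), (23, 8)])
v24: WRITE a=8  (a history now [(6, 9), (11, 16), (15, 4), (19, 9), (22, 20), (24, 8)])
v25: WRITE a=3  (a history now [(6, 9), (11, 16), (15, 4), (19, 9), (22, 20), (24, 8), (25, 3)])
READ b @v1: history=[(1, 4), (3, 10), (4, 21), (5, 2), (8, 4), (9, 21), (12, 5), (13, 5), (14, 15), (16, 24), (18, 21), (20, 19), (23, 8)] -> pick v1 -> 4
READ b @v24: history=[(1, 4), (3, 10), (4, 21), (5, 2), (8, 4), (9, 21), (12, 5), (13, 5), (14, 15), (16, 24), (18, 21), (20, 19), (23, 8)] -> pick v23 -> 8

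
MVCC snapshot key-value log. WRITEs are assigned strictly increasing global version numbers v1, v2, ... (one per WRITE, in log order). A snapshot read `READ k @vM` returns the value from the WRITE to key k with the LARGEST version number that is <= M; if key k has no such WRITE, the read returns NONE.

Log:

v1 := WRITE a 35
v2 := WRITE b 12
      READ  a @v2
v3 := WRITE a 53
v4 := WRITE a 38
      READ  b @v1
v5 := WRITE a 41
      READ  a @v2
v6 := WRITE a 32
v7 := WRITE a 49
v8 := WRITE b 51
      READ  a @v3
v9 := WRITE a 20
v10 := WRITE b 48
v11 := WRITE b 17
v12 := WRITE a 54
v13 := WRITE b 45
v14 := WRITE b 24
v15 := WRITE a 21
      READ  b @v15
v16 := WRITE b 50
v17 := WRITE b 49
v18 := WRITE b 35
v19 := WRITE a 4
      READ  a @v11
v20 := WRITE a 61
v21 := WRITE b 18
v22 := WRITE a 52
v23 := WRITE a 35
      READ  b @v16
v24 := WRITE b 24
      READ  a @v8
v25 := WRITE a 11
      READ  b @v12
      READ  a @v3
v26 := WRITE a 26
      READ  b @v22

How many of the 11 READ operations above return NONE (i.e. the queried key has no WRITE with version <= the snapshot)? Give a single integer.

Answer: 1

Derivation:
v1: WRITE a=35  (a history now [(1, 35)])
v2: WRITE b=12  (b history now [(2, 12)])
READ a @v2: history=[(1, 35)] -> pick v1 -> 35
v3: WRITE a=53  (a history now [(1, 35), (3, 53)])
v4: WRITE a=38  (a history now [(1, 35), (3, 53), (4, 38)])
READ b @v1: history=[(2, 12)] -> no version <= 1 -> NONE
v5: WRITE a=41  (a history now [(1, 35), (3, 53), (4, 38), (5, 41)])
READ a @v2: history=[(1, 35), (3, 53), (4, 38), (5, 41)] -> pick v1 -> 35
v6: WRITE a=32  (a history now [(1, 35), (3, 53), (4, 38), (5, 41), (6, 32)])
v7: WRITE a=49  (a history now [(1, 35), (3, 53), (4, 38), (5, 41), (6, 32), (7, 49)])
v8: WRITE b=51  (b history now [(2, 12), (8, 51)])
READ a @v3: history=[(1, 35), (3, 53), (4, 38), (5, 41), (6, 32), (7, 49)] -> pick v3 -> 53
v9: WRITE a=20  (a history now [(1, 35), (3, 53), (4, 38), (5, 41), (6, 32), (7, 49), (9, 20)])
v10: WRITE b=48  (b history now [(2, 12), (8, 51), (10, 48)])
v11: WRITE b=17  (b history now [(2, 12), (8, 51), (10, 48), (11, 17)])
v12: WRITE a=54  (a history now [(1, 35), (3, 53), (4, 38), (5, 41), (6, 32), (7, 49), (9, 20), (12, 54)])
v13: WRITE b=45  (b history now [(2, 12), (8, 51), (10, 48), (11, 17), (13, 45)])
v14: WRITE b=24  (b history now [(2, 12), (8, 51), (10, 48), (11, 17), (13, 45), (14, 24)])
v15: WRITE a=21  (a history now [(1, 35), (3, 53), (4, 38), (5, 41), (6, 32), (7, 49), (9, 20), (12, 54), (15, 21)])
READ b @v15: history=[(2, 12), (8, 51), (10, 48), (11, 17), (13, 45), (14, 24)] -> pick v14 -> 24
v16: WRITE b=50  (b history now [(2, 12), (8, 51), (10, 48), (11, 17), (13, 45), (14, 24), (16, 50)])
v17: WRITE b=49  (b history now [(2, 12), (8, 51), (10, 48), (11, 17), (13, 45), (14, 24), (16, 50), (17, 49)])
v18: WRITE b=35  (b history now [(2, 12), (8, 51), (10, 48), (11, 17), (13, 45), (14, 24), (16, 50), (17, 49), (18, 35)])
v19: WRITE a=4  (a history now [(1, 35), (3, 53), (4, 38), (5, 41), (6, 32), (7, 49), (9, 20), (12, 54), (15, 21), (19, 4)])
READ a @v11: history=[(1, 35), (3, 53), (4, 38), (5, 41), (6, 32), (7, 49), (9, 20), (12, 54), (15, 21), (19, 4)] -> pick v9 -> 20
v20: WRITE a=61  (a history now [(1, 35), (3, 53), (4, 38), (5, 41), (6, 32), (7, 49), (9, 20), (12, 54), (15, 21), (19, 4), (20, 61)])
v21: WRITE b=18  (b history now [(2, 12), (8, 51), (10, 48), (11, 17), (13, 45), (14, 24), (16, 50), (17, 49), (18, 35), (21, 18)])
v22: WRITE a=52  (a history now [(1, 35), (3, 53), (4, 38), (5, 41), (6, 32), (7, 49), (9, 20), (12, 54), (15, 21), (19, 4), (20, 61), (22, 52)])
v23: WRITE a=35  (a history now [(1, 35), (3, 53), (4, 38), (5, 41), (6, 32), (7, 49), (9, 20), (12, 54), (15, 21), (19, 4), (20, 61), (22, 52), (23, 35)])
READ b @v16: history=[(2, 12), (8, 51), (10, 48), (11, 17), (13, 45), (14, 24), (16, 50), (17, 49), (18, 35), (21, 18)] -> pick v16 -> 50
v24: WRITE b=24  (b history now [(2, 12), (8, 51), (10, 48), (11, 17), (13, 45), (14, 24), (16, 50), (17, 49), (18, 35), (21, 18), (24, 24)])
READ a @v8: history=[(1, 35), (3, 53), (4, 38), (5, 41), (6, 32), (7, 49), (9, 20), (12, 54), (15, 21), (19, 4), (20, 61), (22, 52), (23, 35)] -> pick v7 -> 49
v25: WRITE a=11  (a history now [(1, 35), (3, 53), (4, 38), (5, 41), (6, 32), (7, 49), (9, 20), (12, 54), (15, 21), (19, 4), (20, 61), (22, 52), (23, 35), (25, 11)])
READ b @v12: history=[(2, 12), (8, 51), (10, 48), (11, 17), (13, 45), (14, 24), (16, 50), (17, 49), (18, 35), (21, 18), (24, 24)] -> pick v11 -> 17
READ a @v3: history=[(1, 35), (3, 53), (4, 38), (5, 41), (6, 32), (7, 49), (9, 20), (12, 54), (15, 21), (19, 4), (20, 61), (22, 52), (23, 35), (25, 11)] -> pick v3 -> 53
v26: WRITE a=26  (a history now [(1, 35), (3, 53), (4, 38), (5, 41), (6, 32), (7, 49), (9, 20), (12, 54), (15, 21), (19, 4), (20, 61), (22, 52), (23, 35), (25, 11), (26, 26)])
READ b @v22: history=[(2, 12), (8, 51), (10, 48), (11, 17), (13, 45), (14, 24), (16, 50), (17, 49), (18, 35), (21, 18), (24, 24)] -> pick v21 -> 18
Read results in order: ['35', 'NONE', '35', '53', '24', '20', '50', '49', '17', '53', '18']
NONE count = 1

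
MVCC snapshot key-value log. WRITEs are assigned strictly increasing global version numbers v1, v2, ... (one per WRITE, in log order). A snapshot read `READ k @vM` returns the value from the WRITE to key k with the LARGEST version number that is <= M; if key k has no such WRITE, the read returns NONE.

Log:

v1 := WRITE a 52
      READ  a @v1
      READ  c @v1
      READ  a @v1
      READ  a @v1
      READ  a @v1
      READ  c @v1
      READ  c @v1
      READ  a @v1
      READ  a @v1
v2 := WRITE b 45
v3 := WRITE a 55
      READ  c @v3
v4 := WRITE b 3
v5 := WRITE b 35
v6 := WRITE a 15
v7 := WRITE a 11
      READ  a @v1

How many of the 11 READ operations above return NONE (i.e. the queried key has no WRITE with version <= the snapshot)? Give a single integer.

v1: WRITE a=52  (a history now [(1, 52)])
READ a @v1: history=[(1, 52)] -> pick v1 -> 52
READ c @v1: history=[] -> no version <= 1 -> NONE
READ a @v1: history=[(1, 52)] -> pick v1 -> 52
READ a @v1: history=[(1, 52)] -> pick v1 -> 52
READ a @v1: history=[(1, 52)] -> pick v1 -> 52
READ c @v1: history=[] -> no version <= 1 -> NONE
READ c @v1: history=[] -> no version <= 1 -> NONE
READ a @v1: history=[(1, 52)] -> pick v1 -> 52
READ a @v1: history=[(1, 52)] -> pick v1 -> 52
v2: WRITE b=45  (b history now [(2, 45)])
v3: WRITE a=55  (a history now [(1, 52), (3, 55)])
READ c @v3: history=[] -> no version <= 3 -> NONE
v4: WRITE b=3  (b history now [(2, 45), (4, 3)])
v5: WRITE b=35  (b history now [(2, 45), (4, 3), (5, 35)])
v6: WRITE a=15  (a history now [(1, 52), (3, 55), (6, 15)])
v7: WRITE a=11  (a history now [(1, 52), (3, 55), (6, 15), (7, 11)])
READ a @v1: history=[(1, 52), (3, 55), (6, 15), (7, 11)] -> pick v1 -> 52
Read results in order: ['52', 'NONE', '52', '52', '52', 'NONE', 'NONE', '52', '52', 'NONE', '52']
NONE count = 4

Answer: 4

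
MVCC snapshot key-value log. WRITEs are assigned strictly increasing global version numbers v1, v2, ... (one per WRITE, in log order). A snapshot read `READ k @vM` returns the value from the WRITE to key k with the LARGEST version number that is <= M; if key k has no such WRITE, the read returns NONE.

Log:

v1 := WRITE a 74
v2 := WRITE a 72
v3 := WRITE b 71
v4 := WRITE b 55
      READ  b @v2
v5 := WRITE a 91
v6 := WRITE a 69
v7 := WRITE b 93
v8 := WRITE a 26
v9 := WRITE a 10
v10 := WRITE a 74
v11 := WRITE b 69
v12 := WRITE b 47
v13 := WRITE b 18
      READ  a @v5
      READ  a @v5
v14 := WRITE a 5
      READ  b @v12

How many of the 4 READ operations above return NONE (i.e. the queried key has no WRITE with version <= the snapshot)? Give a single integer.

v1: WRITE a=74  (a history now [(1, 74)])
v2: WRITE a=72  (a history now [(1, 74), (2, 72)])
v3: WRITE b=71  (b history now [(3, 71)])
v4: WRITE b=55  (b history now [(3, 71), (4, 55)])
READ b @v2: history=[(3, 71), (4, 55)] -> no version <= 2 -> NONE
v5: WRITE a=91  (a history now [(1, 74), (2, 72), (5, 91)])
v6: WRITE a=69  (a history now [(1, 74), (2, 72), (5, 91), (6, 69)])
v7: WRITE b=93  (b history now [(3, 71), (4, 55), (7, 93)])
v8: WRITE a=26  (a history now [(1, 74), (2, 72), (5, 91), (6, 69), (8, 26)])
v9: WRITE a=10  (a history now [(1, 74), (2, 72), (5, 91), (6, 69), (8, 26), (9, 10)])
v10: WRITE a=74  (a history now [(1, 74), (2, 72), (5, 91), (6, 69), (8, 26), (9, 10), (10, 74)])
v11: WRITE b=69  (b history now [(3, 71), (4, 55), (7, 93), (11, 69)])
v12: WRITE b=47  (b history now [(3, 71), (4, 55), (7, 93), (11, 69), (12, 47)])
v13: WRITE b=18  (b history now [(3, 71), (4, 55), (7, 93), (11, 69), (12, 47), (13, 18)])
READ a @v5: history=[(1, 74), (2, 72), (5, 91), (6, 69), (8, 26), (9, 10), (10, 74)] -> pick v5 -> 91
READ a @v5: history=[(1, 74), (2, 72), (5, 91), (6, 69), (8, 26), (9, 10), (10, 74)] -> pick v5 -> 91
v14: WRITE a=5  (a history now [(1, 74), (2, 72), (5, 91), (6, 69), (8, 26), (9, 10), (10, 74), (14, 5)])
READ b @v12: history=[(3, 71), (4, 55), (7, 93), (11, 69), (12, 47), (13, 18)] -> pick v12 -> 47
Read results in order: ['NONE', '91', '91', '47']
NONE count = 1

Answer: 1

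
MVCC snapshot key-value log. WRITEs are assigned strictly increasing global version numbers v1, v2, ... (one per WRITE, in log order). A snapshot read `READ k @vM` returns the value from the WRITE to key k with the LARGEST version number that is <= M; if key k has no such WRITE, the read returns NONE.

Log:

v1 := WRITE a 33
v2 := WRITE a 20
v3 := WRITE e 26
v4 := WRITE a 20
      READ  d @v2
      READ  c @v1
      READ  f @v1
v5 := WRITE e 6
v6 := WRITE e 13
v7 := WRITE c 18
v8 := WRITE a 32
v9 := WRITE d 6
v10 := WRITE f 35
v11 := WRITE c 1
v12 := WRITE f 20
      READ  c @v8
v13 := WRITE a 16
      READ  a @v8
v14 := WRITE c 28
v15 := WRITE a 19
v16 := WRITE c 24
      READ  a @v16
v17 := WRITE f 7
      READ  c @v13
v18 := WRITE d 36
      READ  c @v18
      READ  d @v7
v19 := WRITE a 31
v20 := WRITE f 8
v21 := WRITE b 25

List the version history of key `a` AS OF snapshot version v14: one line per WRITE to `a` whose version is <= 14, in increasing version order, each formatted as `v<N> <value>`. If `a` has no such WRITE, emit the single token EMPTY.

Scan writes for key=a with version <= 14:
  v1 WRITE a 33 -> keep
  v2 WRITE a 20 -> keep
  v3 WRITE e 26 -> skip
  v4 WRITE a 20 -> keep
  v5 WRITE e 6 -> skip
  v6 WRITE e 13 -> skip
  v7 WRITE c 18 -> skip
  v8 WRITE a 32 -> keep
  v9 WRITE d 6 -> skip
  v10 WRITE f 35 -> skip
  v11 WRITE c 1 -> skip
  v12 WRITE f 20 -> skip
  v13 WRITE a 16 -> keep
  v14 WRITE c 28 -> skip
  v15 WRITE a 19 -> drop (> snap)
  v16 WRITE c 24 -> skip
  v17 WRITE f 7 -> skip
  v18 WRITE d 36 -> skip
  v19 WRITE a 31 -> drop (> snap)
  v20 WRITE f 8 -> skip
  v21 WRITE b 25 -> skip
Collected: [(1, 33), (2, 20), (4, 20), (8, 32), (13, 16)]

Answer: v1 33
v2 20
v4 20
v8 32
v13 16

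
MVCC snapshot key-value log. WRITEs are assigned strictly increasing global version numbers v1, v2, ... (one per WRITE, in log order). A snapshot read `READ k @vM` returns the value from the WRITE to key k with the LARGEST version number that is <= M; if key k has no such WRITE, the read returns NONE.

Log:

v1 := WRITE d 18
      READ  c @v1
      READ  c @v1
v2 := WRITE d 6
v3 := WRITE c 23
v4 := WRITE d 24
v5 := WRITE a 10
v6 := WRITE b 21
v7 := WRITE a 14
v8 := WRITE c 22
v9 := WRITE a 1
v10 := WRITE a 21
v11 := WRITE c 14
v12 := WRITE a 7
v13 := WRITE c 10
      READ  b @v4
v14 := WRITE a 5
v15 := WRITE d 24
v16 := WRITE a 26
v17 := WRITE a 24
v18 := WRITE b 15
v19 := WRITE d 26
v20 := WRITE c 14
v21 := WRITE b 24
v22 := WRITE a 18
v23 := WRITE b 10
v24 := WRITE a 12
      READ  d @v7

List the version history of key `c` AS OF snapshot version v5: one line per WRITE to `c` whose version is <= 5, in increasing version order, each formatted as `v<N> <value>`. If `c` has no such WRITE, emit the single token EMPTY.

Answer: v3 23

Derivation:
Scan writes for key=c with version <= 5:
  v1 WRITE d 18 -> skip
  v2 WRITE d 6 -> skip
  v3 WRITE c 23 -> keep
  v4 WRITE d 24 -> skip
  v5 WRITE a 10 -> skip
  v6 WRITE b 21 -> skip
  v7 WRITE a 14 -> skip
  v8 WRITE c 22 -> drop (> snap)
  v9 WRITE a 1 -> skip
  v10 WRITE a 21 -> skip
  v11 WRITE c 14 -> drop (> snap)
  v12 WRITE a 7 -> skip
  v13 WRITE c 10 -> drop (> snap)
  v14 WRITE a 5 -> skip
  v15 WRITE d 24 -> skip
  v16 WRITE a 26 -> skip
  v17 WRITE a 24 -> skip
  v18 WRITE b 15 -> skip
  v19 WRITE d 26 -> skip
  v20 WRITE c 14 -> drop (> snap)
  v21 WRITE b 24 -> skip
  v22 WRITE a 18 -> skip
  v23 WRITE b 10 -> skip
  v24 WRITE a 12 -> skip
Collected: [(3, 23)]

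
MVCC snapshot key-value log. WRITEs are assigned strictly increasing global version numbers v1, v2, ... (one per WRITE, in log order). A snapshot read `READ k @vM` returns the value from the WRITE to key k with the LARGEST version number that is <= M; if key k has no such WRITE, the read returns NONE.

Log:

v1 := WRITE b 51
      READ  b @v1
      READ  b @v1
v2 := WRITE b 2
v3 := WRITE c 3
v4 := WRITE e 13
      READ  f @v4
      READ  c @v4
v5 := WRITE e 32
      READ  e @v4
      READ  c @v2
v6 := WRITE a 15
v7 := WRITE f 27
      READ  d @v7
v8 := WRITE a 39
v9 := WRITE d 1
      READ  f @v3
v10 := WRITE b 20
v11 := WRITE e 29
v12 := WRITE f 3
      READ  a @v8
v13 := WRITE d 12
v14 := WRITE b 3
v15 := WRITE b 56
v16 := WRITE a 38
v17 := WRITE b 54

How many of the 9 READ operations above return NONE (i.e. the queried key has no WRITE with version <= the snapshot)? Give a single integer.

Answer: 4

Derivation:
v1: WRITE b=51  (b history now [(1, 51)])
READ b @v1: history=[(1, 51)] -> pick v1 -> 51
READ b @v1: history=[(1, 51)] -> pick v1 -> 51
v2: WRITE b=2  (b history now [(1, 51), (2, 2)])
v3: WRITE c=3  (c history now [(3, 3)])
v4: WRITE e=13  (e history now [(4, 13)])
READ f @v4: history=[] -> no version <= 4 -> NONE
READ c @v4: history=[(3, 3)] -> pick v3 -> 3
v5: WRITE e=32  (e history now [(4, 13), (5, 32)])
READ e @v4: history=[(4, 13), (5, 32)] -> pick v4 -> 13
READ c @v2: history=[(3, 3)] -> no version <= 2 -> NONE
v6: WRITE a=15  (a history now [(6, 15)])
v7: WRITE f=27  (f history now [(7, 27)])
READ d @v7: history=[] -> no version <= 7 -> NONE
v8: WRITE a=39  (a history now [(6, 15), (8, 39)])
v9: WRITE d=1  (d history now [(9, 1)])
READ f @v3: history=[(7, 27)] -> no version <= 3 -> NONE
v10: WRITE b=20  (b history now [(1, 51), (2, 2), (10, 20)])
v11: WRITE e=29  (e history now [(4, 13), (5, 32), (11, 29)])
v12: WRITE f=3  (f history now [(7, 27), (12, 3)])
READ a @v8: history=[(6, 15), (8, 39)] -> pick v8 -> 39
v13: WRITE d=12  (d history now [(9, 1), (13, 12)])
v14: WRITE b=3  (b history now [(1, 51), (2, 2), (10, 20), (14, 3)])
v15: WRITE b=56  (b history now [(1, 51), (2, 2), (10, 20), (14, 3), (15, 56)])
v16: WRITE a=38  (a history now [(6, 15), (8, 39), (16, 38)])
v17: WRITE b=54  (b history now [(1, 51), (2, 2), (10, 20), (14, 3), (15, 56), (17, 54)])
Read results in order: ['51', '51', 'NONE', '3', '13', 'NONE', 'NONE', 'NONE', '39']
NONE count = 4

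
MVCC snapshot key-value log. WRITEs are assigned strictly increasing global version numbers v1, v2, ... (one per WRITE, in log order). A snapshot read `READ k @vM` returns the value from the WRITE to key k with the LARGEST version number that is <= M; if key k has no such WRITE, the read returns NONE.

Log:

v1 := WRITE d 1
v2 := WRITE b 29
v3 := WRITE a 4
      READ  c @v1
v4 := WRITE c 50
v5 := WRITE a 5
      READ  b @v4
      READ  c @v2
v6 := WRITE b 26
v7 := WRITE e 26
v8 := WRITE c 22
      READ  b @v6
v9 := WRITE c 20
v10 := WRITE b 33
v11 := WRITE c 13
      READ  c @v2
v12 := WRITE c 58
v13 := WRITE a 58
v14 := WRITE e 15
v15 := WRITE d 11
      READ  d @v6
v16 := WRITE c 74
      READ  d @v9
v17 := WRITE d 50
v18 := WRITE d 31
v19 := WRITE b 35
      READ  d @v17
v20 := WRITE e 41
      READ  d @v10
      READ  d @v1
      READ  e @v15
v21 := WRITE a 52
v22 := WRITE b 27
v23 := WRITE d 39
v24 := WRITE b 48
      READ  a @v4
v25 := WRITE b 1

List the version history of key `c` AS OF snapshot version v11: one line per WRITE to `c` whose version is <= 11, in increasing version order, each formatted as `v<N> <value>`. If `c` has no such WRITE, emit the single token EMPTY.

Scan writes for key=c with version <= 11:
  v1 WRITE d 1 -> skip
  v2 WRITE b 29 -> skip
  v3 WRITE a 4 -> skip
  v4 WRITE c 50 -> keep
  v5 WRITE a 5 -> skip
  v6 WRITE b 26 -> skip
  v7 WRITE e 26 -> skip
  v8 WRITE c 22 -> keep
  v9 WRITE c 20 -> keep
  v10 WRITE b 33 -> skip
  v11 WRITE c 13 -> keep
  v12 WRITE c 58 -> drop (> snap)
  v13 WRITE a 58 -> skip
  v14 WRITE e 15 -> skip
  v15 WRITE d 11 -> skip
  v16 WRITE c 74 -> drop (> snap)
  v17 WRITE d 50 -> skip
  v18 WRITE d 31 -> skip
  v19 WRITE b 35 -> skip
  v20 WRITE e 41 -> skip
  v21 WRITE a 52 -> skip
  v22 WRITE b 27 -> skip
  v23 WRITE d 39 -> skip
  v24 WRITE b 48 -> skip
  v25 WRITE b 1 -> skip
Collected: [(4, 50), (8, 22), (9, 20), (11, 13)]

Answer: v4 50
v8 22
v9 20
v11 13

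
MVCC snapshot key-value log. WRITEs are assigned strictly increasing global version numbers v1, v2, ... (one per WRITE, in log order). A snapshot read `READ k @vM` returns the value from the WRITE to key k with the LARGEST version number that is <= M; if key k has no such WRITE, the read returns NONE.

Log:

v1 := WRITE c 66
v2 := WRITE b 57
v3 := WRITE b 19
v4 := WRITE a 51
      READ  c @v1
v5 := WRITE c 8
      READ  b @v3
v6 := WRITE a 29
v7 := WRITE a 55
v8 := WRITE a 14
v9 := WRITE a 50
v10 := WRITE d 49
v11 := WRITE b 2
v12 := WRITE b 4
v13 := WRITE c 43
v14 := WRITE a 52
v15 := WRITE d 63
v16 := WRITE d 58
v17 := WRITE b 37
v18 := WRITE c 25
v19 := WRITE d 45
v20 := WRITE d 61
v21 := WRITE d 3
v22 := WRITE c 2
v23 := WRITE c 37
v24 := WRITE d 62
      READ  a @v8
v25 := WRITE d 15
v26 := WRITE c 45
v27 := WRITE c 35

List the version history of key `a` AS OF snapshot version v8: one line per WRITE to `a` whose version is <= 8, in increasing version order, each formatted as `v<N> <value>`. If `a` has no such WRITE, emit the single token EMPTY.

Answer: v4 51
v6 29
v7 55
v8 14

Derivation:
Scan writes for key=a with version <= 8:
  v1 WRITE c 66 -> skip
  v2 WRITE b 57 -> skip
  v3 WRITE b 19 -> skip
  v4 WRITE a 51 -> keep
  v5 WRITE c 8 -> skip
  v6 WRITE a 29 -> keep
  v7 WRITE a 55 -> keep
  v8 WRITE a 14 -> keep
  v9 WRITE a 50 -> drop (> snap)
  v10 WRITE d 49 -> skip
  v11 WRITE b 2 -> skip
  v12 WRITE b 4 -> skip
  v13 WRITE c 43 -> skip
  v14 WRITE a 52 -> drop (> snap)
  v15 WRITE d 63 -> skip
  v16 WRITE d 58 -> skip
  v17 WRITE b 37 -> skip
  v18 WRITE c 25 -> skip
  v19 WRITE d 45 -> skip
  v20 WRITE d 61 -> skip
  v21 WRITE d 3 -> skip
  v22 WRITE c 2 -> skip
  v23 WRITE c 37 -> skip
  v24 WRITE d 62 -> skip
  v25 WRITE d 15 -> skip
  v26 WRITE c 45 -> skip
  v27 WRITE c 35 -> skip
Collected: [(4, 51), (6, 29), (7, 55), (8, 14)]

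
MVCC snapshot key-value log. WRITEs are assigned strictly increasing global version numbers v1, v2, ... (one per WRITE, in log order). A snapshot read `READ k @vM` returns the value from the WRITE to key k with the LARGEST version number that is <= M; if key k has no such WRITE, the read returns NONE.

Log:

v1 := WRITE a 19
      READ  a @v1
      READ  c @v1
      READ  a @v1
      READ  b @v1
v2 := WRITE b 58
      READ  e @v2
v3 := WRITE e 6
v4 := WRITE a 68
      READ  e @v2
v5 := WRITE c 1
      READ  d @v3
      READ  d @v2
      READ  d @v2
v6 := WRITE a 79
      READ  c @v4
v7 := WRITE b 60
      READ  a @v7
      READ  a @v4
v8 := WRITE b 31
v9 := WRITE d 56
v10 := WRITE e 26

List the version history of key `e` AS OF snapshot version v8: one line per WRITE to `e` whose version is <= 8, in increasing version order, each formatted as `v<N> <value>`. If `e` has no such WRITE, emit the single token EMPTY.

Answer: v3 6

Derivation:
Scan writes for key=e with version <= 8:
  v1 WRITE a 19 -> skip
  v2 WRITE b 58 -> skip
  v3 WRITE e 6 -> keep
  v4 WRITE a 68 -> skip
  v5 WRITE c 1 -> skip
  v6 WRITE a 79 -> skip
  v7 WRITE b 60 -> skip
  v8 WRITE b 31 -> skip
  v9 WRITE d 56 -> skip
  v10 WRITE e 26 -> drop (> snap)
Collected: [(3, 6)]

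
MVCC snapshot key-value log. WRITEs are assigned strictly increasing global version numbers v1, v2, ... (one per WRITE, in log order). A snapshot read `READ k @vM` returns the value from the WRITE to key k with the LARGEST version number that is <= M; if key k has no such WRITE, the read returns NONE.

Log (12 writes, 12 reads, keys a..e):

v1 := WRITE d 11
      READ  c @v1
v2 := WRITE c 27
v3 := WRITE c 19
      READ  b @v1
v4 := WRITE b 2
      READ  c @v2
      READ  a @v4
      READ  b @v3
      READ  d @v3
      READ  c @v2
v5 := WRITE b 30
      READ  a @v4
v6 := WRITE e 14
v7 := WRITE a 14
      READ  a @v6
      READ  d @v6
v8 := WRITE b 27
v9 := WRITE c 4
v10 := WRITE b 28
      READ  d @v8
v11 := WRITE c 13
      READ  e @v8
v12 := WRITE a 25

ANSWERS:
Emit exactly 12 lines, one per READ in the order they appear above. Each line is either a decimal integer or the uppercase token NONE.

Answer: NONE
NONE
27
NONE
NONE
11
27
NONE
NONE
11
11
14

Derivation:
v1: WRITE d=11  (d history now [(1, 11)])
READ c @v1: history=[] -> no version <= 1 -> NONE
v2: WRITE c=27  (c history now [(2, 27)])
v3: WRITE c=19  (c history now [(2, 27), (3, 19)])
READ b @v1: history=[] -> no version <= 1 -> NONE
v4: WRITE b=2  (b history now [(4, 2)])
READ c @v2: history=[(2, 27), (3, 19)] -> pick v2 -> 27
READ a @v4: history=[] -> no version <= 4 -> NONE
READ b @v3: history=[(4, 2)] -> no version <= 3 -> NONE
READ d @v3: history=[(1, 11)] -> pick v1 -> 11
READ c @v2: history=[(2, 27), (3, 19)] -> pick v2 -> 27
v5: WRITE b=30  (b history now [(4, 2), (5, 30)])
READ a @v4: history=[] -> no version <= 4 -> NONE
v6: WRITE e=14  (e history now [(6, 14)])
v7: WRITE a=14  (a history now [(7, 14)])
READ a @v6: history=[(7, 14)] -> no version <= 6 -> NONE
READ d @v6: history=[(1, 11)] -> pick v1 -> 11
v8: WRITE b=27  (b history now [(4, 2), (5, 30), (8, 27)])
v9: WRITE c=4  (c history now [(2, 27), (3, 19), (9, 4)])
v10: WRITE b=28  (b history now [(4, 2), (5, 30), (8, 27), (10, 28)])
READ d @v8: history=[(1, 11)] -> pick v1 -> 11
v11: WRITE c=13  (c history now [(2, 27), (3, 19), (9, 4), (11, 13)])
READ e @v8: history=[(6, 14)] -> pick v6 -> 14
v12: WRITE a=25  (a history now [(7, 14), (12, 25)])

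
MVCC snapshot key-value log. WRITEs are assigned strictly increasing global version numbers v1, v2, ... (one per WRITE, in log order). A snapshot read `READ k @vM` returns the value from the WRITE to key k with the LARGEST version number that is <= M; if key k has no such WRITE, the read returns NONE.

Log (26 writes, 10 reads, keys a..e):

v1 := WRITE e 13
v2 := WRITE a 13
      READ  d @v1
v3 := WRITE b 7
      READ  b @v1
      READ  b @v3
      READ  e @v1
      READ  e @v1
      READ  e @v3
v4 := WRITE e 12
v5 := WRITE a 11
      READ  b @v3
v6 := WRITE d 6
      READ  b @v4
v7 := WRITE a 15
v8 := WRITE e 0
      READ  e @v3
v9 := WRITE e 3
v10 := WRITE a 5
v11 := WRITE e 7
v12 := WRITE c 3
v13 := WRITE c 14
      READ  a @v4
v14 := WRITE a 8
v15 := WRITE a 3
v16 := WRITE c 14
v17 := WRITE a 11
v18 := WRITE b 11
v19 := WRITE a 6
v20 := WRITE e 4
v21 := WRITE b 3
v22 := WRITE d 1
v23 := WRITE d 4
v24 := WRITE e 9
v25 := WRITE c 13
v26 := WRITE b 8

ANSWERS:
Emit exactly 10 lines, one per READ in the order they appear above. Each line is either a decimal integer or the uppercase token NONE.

v1: WRITE e=13  (e history now [(1, 13)])
v2: WRITE a=13  (a history now [(2, 13)])
READ d @v1: history=[] -> no version <= 1 -> NONE
v3: WRITE b=7  (b history now [(3, 7)])
READ b @v1: history=[(3, 7)] -> no version <= 1 -> NONE
READ b @v3: history=[(3, 7)] -> pick v3 -> 7
READ e @v1: history=[(1, 13)] -> pick v1 -> 13
READ e @v1: history=[(1, 13)] -> pick v1 -> 13
READ e @v3: history=[(1, 13)] -> pick v1 -> 13
v4: WRITE e=12  (e history now [(1, 13), (4, 12)])
v5: WRITE a=11  (a history now [(2, 13), (5, 11)])
READ b @v3: history=[(3, 7)] -> pick v3 -> 7
v6: WRITE d=6  (d history now [(6, 6)])
READ b @v4: history=[(3, 7)] -> pick v3 -> 7
v7: WRITE a=15  (a history now [(2, 13), (5, 11), (7, 15)])
v8: WRITE e=0  (e history now [(1, 13), (4, 12), (8, 0)])
READ e @v3: history=[(1, 13), (4, 12), (8, 0)] -> pick v1 -> 13
v9: WRITE e=3  (e history now [(1, 13), (4, 12), (8, 0), (9, 3)])
v10: WRITE a=5  (a history now [(2, 13), (5, 11), (7, 15), (10, 5)])
v11: WRITE e=7  (e history now [(1, 13), (4, 12), (8, 0), (9, 3), (11, 7)])
v12: WRITE c=3  (c history now [(12, 3)])
v13: WRITE c=14  (c history now [(12, 3), (13, 14)])
READ a @v4: history=[(2, 13), (5, 11), (7, 15), (10, 5)] -> pick v2 -> 13
v14: WRITE a=8  (a history now [(2, 13), (5, 11), (7, 15), (10, 5), (14, 8)])
v15: WRITE a=3  (a history now [(2, 13), (5, 11), (7, 15), (10, 5), (14, 8), (15, 3)])
v16: WRITE c=14  (c history now [(12, 3), (13, 14), (16, 14)])
v17: WRITE a=11  (a history now [(2, 13), (5, 11), (7, 15), (10, 5), (14, 8), (15, 3), (17, 11)])
v18: WRITE b=11  (b history now [(3, 7), (18, 11)])
v19: WRITE a=6  (a history now [(2, 13), (5, 11), (7, 15), (10, 5), (14, 8), (15, 3), (17, 11), (19, 6)])
v20: WRITE e=4  (e history now [(1, 13), (4, 12), (8, 0), (9, 3), (11, 7), (20, 4)])
v21: WRITE b=3  (b history now [(3, 7), (18, 11), (21, 3)])
v22: WRITE d=1  (d history now [(6, 6), (22, 1)])
v23: WRITE d=4  (d history now [(6, 6), (22, 1), (23, 4)])
v24: WRITE e=9  (e history now [(1, 13), (4, 12), (8, 0), (9, 3), (11, 7), (20, 4), (24, 9)])
v25: WRITE c=13  (c history now [(12, 3), (13, 14), (16, 14), (25, 13)])
v26: WRITE b=8  (b history now [(3, 7), (18, 11), (21, 3), (26, 8)])

Answer: NONE
NONE
7
13
13
13
7
7
13
13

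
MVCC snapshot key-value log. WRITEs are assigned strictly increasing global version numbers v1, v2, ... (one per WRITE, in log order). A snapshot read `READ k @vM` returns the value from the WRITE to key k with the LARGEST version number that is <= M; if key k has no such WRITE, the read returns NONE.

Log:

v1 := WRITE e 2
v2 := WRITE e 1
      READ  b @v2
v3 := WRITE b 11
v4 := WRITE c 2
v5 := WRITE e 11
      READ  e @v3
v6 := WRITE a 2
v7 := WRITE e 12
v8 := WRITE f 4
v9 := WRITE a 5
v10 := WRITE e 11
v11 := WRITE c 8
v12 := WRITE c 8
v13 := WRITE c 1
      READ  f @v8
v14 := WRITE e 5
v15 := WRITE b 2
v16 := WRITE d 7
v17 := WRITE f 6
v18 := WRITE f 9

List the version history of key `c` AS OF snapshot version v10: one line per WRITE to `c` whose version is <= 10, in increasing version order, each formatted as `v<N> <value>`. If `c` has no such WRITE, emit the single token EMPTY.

Scan writes for key=c with version <= 10:
  v1 WRITE e 2 -> skip
  v2 WRITE e 1 -> skip
  v3 WRITE b 11 -> skip
  v4 WRITE c 2 -> keep
  v5 WRITE e 11 -> skip
  v6 WRITE a 2 -> skip
  v7 WRITE e 12 -> skip
  v8 WRITE f 4 -> skip
  v9 WRITE a 5 -> skip
  v10 WRITE e 11 -> skip
  v11 WRITE c 8 -> drop (> snap)
  v12 WRITE c 8 -> drop (> snap)
  v13 WRITE c 1 -> drop (> snap)
  v14 WRITE e 5 -> skip
  v15 WRITE b 2 -> skip
  v16 WRITE d 7 -> skip
  v17 WRITE f 6 -> skip
  v18 WRITE f 9 -> skip
Collected: [(4, 2)]

Answer: v4 2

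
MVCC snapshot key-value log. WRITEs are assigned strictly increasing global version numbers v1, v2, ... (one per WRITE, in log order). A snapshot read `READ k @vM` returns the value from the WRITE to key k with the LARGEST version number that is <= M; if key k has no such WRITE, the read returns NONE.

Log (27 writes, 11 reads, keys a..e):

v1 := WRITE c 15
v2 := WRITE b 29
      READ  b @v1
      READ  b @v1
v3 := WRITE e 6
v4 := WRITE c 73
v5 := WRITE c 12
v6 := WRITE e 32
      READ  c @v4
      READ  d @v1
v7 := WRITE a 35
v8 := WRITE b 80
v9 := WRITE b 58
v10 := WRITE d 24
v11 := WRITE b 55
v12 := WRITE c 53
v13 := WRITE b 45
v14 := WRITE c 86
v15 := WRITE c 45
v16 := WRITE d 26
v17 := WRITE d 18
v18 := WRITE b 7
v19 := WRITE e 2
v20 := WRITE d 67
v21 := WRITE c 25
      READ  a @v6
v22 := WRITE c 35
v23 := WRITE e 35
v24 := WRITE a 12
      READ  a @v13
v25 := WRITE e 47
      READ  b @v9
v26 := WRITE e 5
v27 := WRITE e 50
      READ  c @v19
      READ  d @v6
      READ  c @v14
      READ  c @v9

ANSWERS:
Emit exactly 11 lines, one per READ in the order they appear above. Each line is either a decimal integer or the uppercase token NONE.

v1: WRITE c=15  (c history now [(1, 15)])
v2: WRITE b=29  (b history now [(2, 29)])
READ b @v1: history=[(2, 29)] -> no version <= 1 -> NONE
READ b @v1: history=[(2, 29)] -> no version <= 1 -> NONE
v3: WRITE e=6  (e history now [(3, 6)])
v4: WRITE c=73  (c history now [(1, 15), (4, 73)])
v5: WRITE c=12  (c history now [(1, 15), (4, 73), (5, 12)])
v6: WRITE e=32  (e history now [(3, 6), (6, 32)])
READ c @v4: history=[(1, 15), (4, 73), (5, 12)] -> pick v4 -> 73
READ d @v1: history=[] -> no version <= 1 -> NONE
v7: WRITE a=35  (a history now [(7, 35)])
v8: WRITE b=80  (b history now [(2, 29), (8, 80)])
v9: WRITE b=58  (b history now [(2, 29), (8, 80), (9, 58)])
v10: WRITE d=24  (d history now [(10, 24)])
v11: WRITE b=55  (b history now [(2, 29), (8, 80), (9, 58), (11, 55)])
v12: WRITE c=53  (c history now [(1, 15), (4, 73), (5, 12), (12, 53)])
v13: WRITE b=45  (b history now [(2, 29), (8, 80), (9, 58), (11, 55), (13, 45)])
v14: WRITE c=86  (c history now [(1, 15), (4, 73), (5, 12), (12, 53), (14, 86)])
v15: WRITE c=45  (c history now [(1, 15), (4, 73), (5, 12), (12, 53), (14, 86), (15, 45)])
v16: WRITE d=26  (d history now [(10, 24), (16, 26)])
v17: WRITE d=18  (d history now [(10, 24), (16, 26), (17, 18)])
v18: WRITE b=7  (b history now [(2, 29), (8, 80), (9, 58), (11, 55), (13, 45), (18, 7)])
v19: WRITE e=2  (e history now [(3, 6), (6, 32), (19, 2)])
v20: WRITE d=67  (d history now [(10, 24), (16, 26), (17, 18), (20, 67)])
v21: WRITE c=25  (c history now [(1, 15), (4, 73), (5, 12), (12, 53), (14, 86), (15, 45), (21, 25)])
READ a @v6: history=[(7, 35)] -> no version <= 6 -> NONE
v22: WRITE c=35  (c history now [(1, 15), (4, 73), (5, 12), (12, 53), (14, 86), (15, 45), (21, 25), (22, 35)])
v23: WRITE e=35  (e history now [(3, 6), (6, 32), (19, 2), (23, 35)])
v24: WRITE a=12  (a history now [(7, 35), (24, 12)])
READ a @v13: history=[(7, 35), (24, 12)] -> pick v7 -> 35
v25: WRITE e=47  (e history now [(3, 6), (6, 32), (19, 2), (23, 35), (25, 47)])
READ b @v9: history=[(2, 29), (8, 80), (9, 58), (11, 55), (13, 45), (18, 7)] -> pick v9 -> 58
v26: WRITE e=5  (e history now [(3, 6), (6, 32), (19, 2), (23, 35), (25, 47), (26, 5)])
v27: WRITE e=50  (e history now [(3, 6), (6, 32), (19, 2), (23, 35), (25, 47), (26, 5), (27, 50)])
READ c @v19: history=[(1, 15), (4, 73), (5, 12), (12, 53), (14, 86), (15, 45), (21, 25), (22, 35)] -> pick v15 -> 45
READ d @v6: history=[(10, 24), (16, 26), (17, 18), (20, 67)] -> no version <= 6 -> NONE
READ c @v14: history=[(1, 15), (4, 73), (5, 12), (12, 53), (14, 86), (15, 45), (21, 25), (22, 35)] -> pick v14 -> 86
READ c @v9: history=[(1, 15), (4, 73), (5, 12), (12, 53), (14, 86), (15, 45), (21, 25), (22, 35)] -> pick v5 -> 12

Answer: NONE
NONE
73
NONE
NONE
35
58
45
NONE
86
12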